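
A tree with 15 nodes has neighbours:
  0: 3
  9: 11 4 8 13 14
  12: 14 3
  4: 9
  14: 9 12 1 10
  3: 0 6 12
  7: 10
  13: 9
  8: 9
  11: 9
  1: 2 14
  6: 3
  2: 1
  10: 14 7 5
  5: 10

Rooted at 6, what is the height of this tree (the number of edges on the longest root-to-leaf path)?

5

11 sits deepest: 6 – 3 – 12 – 14 – 9 – 11 — 5 edges from the root.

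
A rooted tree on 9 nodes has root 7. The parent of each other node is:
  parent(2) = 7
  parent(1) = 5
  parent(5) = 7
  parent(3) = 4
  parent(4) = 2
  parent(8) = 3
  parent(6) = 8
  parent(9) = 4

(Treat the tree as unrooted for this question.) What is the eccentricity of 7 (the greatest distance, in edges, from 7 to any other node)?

5

The node farthest from 7 is 6, via 7 – 2 – 4 – 3 – 8 – 6 — 5 edges.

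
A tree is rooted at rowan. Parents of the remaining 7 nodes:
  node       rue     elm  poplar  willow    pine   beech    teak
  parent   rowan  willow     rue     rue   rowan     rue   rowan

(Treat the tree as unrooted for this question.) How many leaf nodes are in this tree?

5

Exactly 5 nodes have a single neighbour: beech, elm, pine, poplar, teak.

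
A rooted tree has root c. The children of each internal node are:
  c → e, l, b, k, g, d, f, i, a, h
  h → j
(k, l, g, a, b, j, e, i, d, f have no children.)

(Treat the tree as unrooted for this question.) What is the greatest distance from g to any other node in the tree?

3

A farthest node from g is j.
The path g–c–h–j has 3 edges.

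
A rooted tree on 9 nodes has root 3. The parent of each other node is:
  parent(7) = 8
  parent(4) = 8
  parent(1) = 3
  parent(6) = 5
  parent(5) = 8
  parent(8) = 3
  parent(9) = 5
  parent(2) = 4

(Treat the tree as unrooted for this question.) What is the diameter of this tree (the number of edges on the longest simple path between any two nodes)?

4

BFS from 2 reaches 6 last, at distance 4; BFS from 6 confirms no node is farther.
Path: 2–4–8–5–6.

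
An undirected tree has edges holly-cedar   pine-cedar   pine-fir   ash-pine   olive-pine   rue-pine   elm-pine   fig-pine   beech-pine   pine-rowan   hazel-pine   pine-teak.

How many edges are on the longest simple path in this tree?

BFS from holly reaches hazel last, at distance 3; BFS from hazel confirms no node is farther.
Path: holly-cedar-pine-hazel.

3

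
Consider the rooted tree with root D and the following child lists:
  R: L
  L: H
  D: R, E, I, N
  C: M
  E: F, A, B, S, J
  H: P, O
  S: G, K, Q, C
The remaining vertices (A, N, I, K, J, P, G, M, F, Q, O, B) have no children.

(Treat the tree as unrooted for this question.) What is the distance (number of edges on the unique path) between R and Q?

4

R–D–E–S–Q: 4 edges.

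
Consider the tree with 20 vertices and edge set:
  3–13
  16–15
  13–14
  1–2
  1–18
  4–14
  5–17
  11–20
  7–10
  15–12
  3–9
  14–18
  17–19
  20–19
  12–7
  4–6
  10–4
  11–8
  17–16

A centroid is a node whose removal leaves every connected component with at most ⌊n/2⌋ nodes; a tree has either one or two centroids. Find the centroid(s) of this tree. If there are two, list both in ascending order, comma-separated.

Delete 10: the remaining components have sizes 10, 9. Max 10 ≤ 10, so 10 is a centroid.
7 is adjacent to 10 and is also a centroid (the largest component after removing it is likewise 10).

7, 10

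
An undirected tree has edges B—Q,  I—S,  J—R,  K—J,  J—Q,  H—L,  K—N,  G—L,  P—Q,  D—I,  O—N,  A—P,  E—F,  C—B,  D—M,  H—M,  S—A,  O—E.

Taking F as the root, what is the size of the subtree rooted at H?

3

H's subtree: {H, L, G}, size 3.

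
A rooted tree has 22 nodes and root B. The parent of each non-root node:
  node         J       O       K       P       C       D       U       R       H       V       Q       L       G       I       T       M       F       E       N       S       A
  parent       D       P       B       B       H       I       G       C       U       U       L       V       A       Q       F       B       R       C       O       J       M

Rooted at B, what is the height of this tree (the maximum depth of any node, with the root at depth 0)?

11

The longest root-to-leaf path is B–M–A–G–U–V–L–Q–I–D–J–S (11 edges).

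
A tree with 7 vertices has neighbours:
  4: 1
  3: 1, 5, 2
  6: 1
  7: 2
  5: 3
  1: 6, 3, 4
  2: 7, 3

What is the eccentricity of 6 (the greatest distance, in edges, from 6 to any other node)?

4

The node farthest from 6 is 7, via 6 – 1 – 3 – 2 – 7 — 4 edges.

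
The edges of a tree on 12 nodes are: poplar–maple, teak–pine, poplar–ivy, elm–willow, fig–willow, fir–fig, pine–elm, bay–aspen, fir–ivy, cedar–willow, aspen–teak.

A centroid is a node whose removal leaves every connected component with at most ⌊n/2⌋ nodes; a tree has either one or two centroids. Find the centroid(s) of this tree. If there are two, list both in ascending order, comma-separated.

If willow is removed the pieces have sizes 5, 5, 1, all ≤ ⌊12/2⌋ = 6.
Every other node leaves some component of size > 6, so the centroid is unique.

willow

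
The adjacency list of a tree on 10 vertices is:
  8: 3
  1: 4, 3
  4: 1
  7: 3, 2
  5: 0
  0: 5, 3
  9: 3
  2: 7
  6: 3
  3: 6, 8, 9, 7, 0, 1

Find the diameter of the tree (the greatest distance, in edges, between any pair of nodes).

4

Starting from 5, a farthest node is 4 at distance 4.
One longest path: 5-0-3-1-4.
So the diameter is 4.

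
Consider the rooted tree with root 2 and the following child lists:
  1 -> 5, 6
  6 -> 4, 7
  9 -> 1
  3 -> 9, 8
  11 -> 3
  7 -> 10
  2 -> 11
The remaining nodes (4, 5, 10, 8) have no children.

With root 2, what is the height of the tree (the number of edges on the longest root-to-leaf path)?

7

The longest root-to-leaf path is 2 – 11 – 3 – 9 – 1 – 6 – 7 – 10 (7 edges).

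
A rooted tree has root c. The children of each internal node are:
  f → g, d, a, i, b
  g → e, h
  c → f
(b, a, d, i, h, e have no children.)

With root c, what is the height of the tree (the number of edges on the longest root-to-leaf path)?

3

The longest root-to-leaf path is c-f-g-e (3 edges).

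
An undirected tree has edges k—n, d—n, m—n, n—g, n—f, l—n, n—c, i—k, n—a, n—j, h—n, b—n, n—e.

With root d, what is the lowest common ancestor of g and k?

g's ancestor chain is g, n, d and k's is k, n, d; they first meet at n.

n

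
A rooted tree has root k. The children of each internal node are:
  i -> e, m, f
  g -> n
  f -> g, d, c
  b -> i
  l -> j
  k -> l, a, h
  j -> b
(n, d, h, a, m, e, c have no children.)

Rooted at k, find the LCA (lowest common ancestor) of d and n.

d's ancestor chain is d, f, i, b, j, l, k and n's is n, g, f, i, b, j, l, k; they first meet at f.

f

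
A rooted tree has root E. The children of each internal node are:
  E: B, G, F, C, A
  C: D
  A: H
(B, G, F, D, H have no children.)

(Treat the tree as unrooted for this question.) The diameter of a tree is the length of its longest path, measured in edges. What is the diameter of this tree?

4

BFS from D reaches H last, at distance 4; BFS from H confirms no node is farther.
Path: D – C – E – A – H.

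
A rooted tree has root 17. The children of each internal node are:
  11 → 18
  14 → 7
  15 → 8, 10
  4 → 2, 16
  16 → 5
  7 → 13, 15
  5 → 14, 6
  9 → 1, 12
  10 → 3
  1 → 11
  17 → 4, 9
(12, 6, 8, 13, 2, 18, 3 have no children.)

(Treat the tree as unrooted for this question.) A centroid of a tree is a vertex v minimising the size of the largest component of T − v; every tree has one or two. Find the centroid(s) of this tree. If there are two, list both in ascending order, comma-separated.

5, 16

If 16 is removed the pieces have sizes 9, 8, all ≤ ⌊18/2⌋ = 9.
5 is adjacent to 16 and is also a centroid (the largest component after removing it is likewise 9).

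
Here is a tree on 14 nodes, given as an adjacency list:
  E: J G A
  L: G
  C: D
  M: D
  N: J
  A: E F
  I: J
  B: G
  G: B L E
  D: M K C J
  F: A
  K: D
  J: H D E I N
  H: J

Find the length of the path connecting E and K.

3

The path is E–J–D–K, which has 3 edges.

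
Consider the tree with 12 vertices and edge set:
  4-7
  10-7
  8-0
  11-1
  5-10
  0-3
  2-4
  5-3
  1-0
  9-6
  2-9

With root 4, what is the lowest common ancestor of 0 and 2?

4

0's ancestor chain is 0, 3, 5, 10, 7, 4 and 2's is 2, 4; they first meet at 4.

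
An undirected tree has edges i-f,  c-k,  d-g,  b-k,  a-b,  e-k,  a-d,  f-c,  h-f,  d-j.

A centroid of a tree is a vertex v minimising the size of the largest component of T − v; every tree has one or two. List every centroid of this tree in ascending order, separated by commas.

k

If k is removed the pieces have sizes 5, 4, 1, all ≤ ⌊11/2⌋ = 5.
No neighbour of k does as well, so k is the unique centroid.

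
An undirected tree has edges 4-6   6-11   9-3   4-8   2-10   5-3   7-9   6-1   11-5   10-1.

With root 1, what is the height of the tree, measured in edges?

6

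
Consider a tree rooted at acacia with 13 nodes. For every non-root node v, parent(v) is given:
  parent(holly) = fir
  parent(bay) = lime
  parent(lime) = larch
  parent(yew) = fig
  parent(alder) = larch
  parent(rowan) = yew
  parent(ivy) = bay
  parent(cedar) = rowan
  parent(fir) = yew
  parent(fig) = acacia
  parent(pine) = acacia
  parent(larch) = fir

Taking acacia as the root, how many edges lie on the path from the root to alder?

5

acacia → fig → yew → fir → larch → alder — 5 edges.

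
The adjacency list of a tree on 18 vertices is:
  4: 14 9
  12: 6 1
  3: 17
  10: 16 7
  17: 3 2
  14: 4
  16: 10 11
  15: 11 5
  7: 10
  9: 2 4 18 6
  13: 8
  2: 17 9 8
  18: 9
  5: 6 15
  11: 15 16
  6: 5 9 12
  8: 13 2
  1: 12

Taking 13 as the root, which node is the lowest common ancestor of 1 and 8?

Ancestors of 1 (toward the root): 1, 12, 6, 9, 2, 8, 13.
Ancestors of 8: 8, 13.
The deepest node appearing in both lists is 8.

8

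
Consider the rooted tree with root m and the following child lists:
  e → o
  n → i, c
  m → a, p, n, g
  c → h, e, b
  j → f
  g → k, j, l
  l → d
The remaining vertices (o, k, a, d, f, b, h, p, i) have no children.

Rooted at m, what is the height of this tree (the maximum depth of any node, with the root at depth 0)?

4

The longest root-to-leaf path is m – n – c – e – o (4 edges).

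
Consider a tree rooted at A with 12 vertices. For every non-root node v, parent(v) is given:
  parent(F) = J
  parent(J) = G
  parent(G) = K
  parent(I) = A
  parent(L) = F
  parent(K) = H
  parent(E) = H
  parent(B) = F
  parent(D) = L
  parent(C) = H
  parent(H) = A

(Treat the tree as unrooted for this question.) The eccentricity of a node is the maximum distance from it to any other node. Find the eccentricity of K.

Distances from K peak at 5, attained at D.
K–G–J–F–L–D

5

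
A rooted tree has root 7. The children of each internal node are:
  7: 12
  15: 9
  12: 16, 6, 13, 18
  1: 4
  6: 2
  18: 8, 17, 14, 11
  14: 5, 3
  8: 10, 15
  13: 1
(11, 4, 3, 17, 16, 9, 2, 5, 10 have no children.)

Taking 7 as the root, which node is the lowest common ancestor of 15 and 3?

18

Ancestors of 15 (toward the root): 15, 8, 18, 12, 7.
Ancestors of 3: 3, 14, 18, 12, 7.
The deepest node appearing in both lists is 18.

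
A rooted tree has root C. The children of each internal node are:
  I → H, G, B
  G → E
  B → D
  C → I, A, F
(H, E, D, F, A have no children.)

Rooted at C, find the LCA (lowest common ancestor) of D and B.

D's ancestor chain is D, B, I, C and B's is B, I, C; they first meet at B.

B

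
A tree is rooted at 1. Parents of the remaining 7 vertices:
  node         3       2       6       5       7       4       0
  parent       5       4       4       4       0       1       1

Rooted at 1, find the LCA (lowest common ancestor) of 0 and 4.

Path 0→root: 0 1; path 4→root: 4 1.
First common node: 1.

1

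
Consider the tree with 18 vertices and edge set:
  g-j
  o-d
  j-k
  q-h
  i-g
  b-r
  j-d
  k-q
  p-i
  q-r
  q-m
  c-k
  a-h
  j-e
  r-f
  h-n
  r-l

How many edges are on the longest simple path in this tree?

7

BFS from p reaches l last, at distance 7; BFS from l confirms no node is farther.
Path: p – i – g – j – k – q – r – l.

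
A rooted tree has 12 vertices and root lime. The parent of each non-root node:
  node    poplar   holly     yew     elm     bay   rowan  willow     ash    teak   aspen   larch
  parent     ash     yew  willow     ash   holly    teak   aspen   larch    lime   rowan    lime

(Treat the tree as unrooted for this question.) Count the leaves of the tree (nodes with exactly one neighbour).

The leaves are bay, elm, poplar.
That is 3 leaves.

3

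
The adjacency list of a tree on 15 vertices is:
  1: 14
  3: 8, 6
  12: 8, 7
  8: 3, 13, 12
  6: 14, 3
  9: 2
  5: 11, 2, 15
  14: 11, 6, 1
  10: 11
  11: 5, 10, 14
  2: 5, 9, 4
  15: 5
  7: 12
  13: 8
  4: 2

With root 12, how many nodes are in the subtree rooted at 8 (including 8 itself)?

Descendants of 8 (including itself): 8, 13, 3, 6, 14, 1, 11, 10, 5, 2, 15, 9, 4. That's 13.

13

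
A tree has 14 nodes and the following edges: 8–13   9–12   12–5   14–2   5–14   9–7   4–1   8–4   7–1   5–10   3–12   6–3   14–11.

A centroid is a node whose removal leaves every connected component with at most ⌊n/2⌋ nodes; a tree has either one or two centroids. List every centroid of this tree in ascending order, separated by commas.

Removing 12 splits the tree into components of sizes 6, 5, 2; the largest is 6 ≤ ⌊14/2⌋ = 7.
No neighbour of 12 does as well, so 12 is the unique centroid.

12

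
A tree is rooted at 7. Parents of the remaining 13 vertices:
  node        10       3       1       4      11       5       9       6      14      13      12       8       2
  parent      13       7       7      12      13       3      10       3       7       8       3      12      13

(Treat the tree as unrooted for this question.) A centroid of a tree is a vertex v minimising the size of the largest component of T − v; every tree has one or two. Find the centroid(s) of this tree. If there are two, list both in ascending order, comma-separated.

If 12 is removed the pieces have sizes 6, 6, 1, all ≤ ⌊14/2⌋ = 7.
No neighbour of 12 does as well, so 12 is the unique centroid.

12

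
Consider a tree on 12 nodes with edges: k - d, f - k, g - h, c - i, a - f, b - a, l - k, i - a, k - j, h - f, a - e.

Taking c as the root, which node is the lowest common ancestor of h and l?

Ancestors of h (toward the root): h, f, a, i, c.
Ancestors of l: l, k, f, a, i, c.
The deepest node appearing in both lists is f.

f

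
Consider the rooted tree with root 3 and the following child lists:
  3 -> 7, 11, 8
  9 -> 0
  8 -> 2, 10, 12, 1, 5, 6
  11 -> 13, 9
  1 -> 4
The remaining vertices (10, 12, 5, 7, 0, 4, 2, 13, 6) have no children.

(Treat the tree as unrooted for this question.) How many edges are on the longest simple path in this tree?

6

BFS from 0 reaches 4 last, at distance 6; BFS from 4 confirms no node is farther.
Path: 0–9–11–3–8–1–4.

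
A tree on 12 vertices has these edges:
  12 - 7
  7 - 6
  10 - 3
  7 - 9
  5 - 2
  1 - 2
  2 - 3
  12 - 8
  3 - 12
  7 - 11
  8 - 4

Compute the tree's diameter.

5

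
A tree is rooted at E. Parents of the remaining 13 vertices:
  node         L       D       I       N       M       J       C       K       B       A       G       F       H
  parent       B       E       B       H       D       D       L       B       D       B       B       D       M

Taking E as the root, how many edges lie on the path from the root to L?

3

Climbing from L to the root: L–B–D–E. That's 3 steps.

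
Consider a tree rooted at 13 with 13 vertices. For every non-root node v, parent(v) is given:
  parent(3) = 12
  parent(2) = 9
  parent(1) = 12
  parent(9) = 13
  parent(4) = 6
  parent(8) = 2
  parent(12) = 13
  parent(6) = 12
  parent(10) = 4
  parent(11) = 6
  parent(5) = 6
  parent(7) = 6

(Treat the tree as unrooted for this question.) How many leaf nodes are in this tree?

7

Exactly 7 nodes have a single neighbour: 1, 3, 5, 7, 8, 10, 11.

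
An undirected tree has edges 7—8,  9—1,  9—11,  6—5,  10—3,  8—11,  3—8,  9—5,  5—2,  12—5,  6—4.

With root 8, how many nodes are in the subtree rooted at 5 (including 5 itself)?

The subtree rooted at 5 contains: 5, 6, 2, 12, 4 — 5 nodes.

5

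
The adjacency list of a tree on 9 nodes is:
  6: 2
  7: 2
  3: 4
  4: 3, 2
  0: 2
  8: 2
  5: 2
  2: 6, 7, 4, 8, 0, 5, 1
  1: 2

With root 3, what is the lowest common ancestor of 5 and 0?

5's ancestor chain is 5, 2, 4, 3 and 0's is 0, 2, 4, 3; they first meet at 2.

2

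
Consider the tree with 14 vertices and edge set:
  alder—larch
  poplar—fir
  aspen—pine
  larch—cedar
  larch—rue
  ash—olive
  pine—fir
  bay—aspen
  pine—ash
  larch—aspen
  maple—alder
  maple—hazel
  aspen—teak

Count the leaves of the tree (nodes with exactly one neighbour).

Degree-1 nodes: bay, cedar, hazel, olive, poplar, rue, teak — 7 of them.

7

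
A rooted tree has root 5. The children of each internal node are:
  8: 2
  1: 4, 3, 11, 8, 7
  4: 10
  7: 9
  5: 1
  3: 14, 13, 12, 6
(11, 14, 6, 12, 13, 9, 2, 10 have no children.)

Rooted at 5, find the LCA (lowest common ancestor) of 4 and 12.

1

4's ancestor chain is 4, 1, 5 and 12's is 12, 3, 1, 5; they first meet at 1.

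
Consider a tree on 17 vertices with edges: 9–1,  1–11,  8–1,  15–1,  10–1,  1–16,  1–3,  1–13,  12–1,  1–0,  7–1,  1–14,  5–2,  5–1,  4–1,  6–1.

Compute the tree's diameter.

3

A longest path is 2–5–1–7, with 3 edges.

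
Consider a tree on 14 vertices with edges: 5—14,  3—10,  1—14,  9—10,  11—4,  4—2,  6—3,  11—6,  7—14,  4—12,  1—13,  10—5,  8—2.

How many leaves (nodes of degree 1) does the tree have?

The leaves are 7, 8, 9, 12, 13.
That is 5 leaves.

5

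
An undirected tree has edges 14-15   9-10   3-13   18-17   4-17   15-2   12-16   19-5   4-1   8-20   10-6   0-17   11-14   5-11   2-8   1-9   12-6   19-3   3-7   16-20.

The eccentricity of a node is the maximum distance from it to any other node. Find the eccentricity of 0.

18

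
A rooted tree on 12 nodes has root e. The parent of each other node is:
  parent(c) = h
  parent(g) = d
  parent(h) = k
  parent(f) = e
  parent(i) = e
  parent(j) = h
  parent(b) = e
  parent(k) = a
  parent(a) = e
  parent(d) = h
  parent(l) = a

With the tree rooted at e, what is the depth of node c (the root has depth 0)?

4

Climbing from c to the root: c → h → k → a → e. That's 4 steps.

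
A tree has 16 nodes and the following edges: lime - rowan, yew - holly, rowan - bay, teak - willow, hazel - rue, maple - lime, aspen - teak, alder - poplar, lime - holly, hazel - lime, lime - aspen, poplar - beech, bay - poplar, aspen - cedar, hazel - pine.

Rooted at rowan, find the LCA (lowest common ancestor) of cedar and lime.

lime

Ancestors of cedar (toward the root): cedar, aspen, lime, rowan.
Ancestors of lime: lime, rowan.
The deepest node appearing in both lists is lime.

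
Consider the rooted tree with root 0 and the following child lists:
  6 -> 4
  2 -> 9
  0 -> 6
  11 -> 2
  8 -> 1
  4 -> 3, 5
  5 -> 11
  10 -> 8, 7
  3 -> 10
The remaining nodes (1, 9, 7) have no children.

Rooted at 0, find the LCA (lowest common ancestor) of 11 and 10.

Path 11→root: 11 5 4 6 0; path 10→root: 10 3 4 6 0.
First common node: 4.

4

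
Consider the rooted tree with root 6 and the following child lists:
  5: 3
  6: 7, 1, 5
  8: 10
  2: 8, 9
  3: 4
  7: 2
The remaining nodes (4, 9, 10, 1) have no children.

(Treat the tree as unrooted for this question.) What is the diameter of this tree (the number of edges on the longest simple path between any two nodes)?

Starting from 4, a farthest node is 10 at distance 7.
One longest path: 4 – 3 – 5 – 6 – 7 – 2 – 8 – 10.
So the diameter is 7.

7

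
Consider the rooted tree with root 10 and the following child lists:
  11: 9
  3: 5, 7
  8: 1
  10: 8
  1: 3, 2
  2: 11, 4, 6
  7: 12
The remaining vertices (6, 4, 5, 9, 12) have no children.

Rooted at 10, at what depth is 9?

5

10 – 8 – 1 – 2 – 11 – 9 — 5 edges.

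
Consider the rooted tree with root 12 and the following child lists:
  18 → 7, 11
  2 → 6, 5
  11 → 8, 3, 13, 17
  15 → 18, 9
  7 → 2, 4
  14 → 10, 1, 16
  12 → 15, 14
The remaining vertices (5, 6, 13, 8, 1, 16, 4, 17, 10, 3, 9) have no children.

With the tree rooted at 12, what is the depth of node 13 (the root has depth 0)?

4

12 – 15 – 18 – 11 – 13 — 4 edges.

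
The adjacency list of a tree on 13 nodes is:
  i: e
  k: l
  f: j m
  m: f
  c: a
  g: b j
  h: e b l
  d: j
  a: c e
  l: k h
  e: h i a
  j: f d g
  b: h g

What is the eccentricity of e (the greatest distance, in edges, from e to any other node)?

The node farthest from e is m, via e–h–b–g–j–f–m — 6 edges.

6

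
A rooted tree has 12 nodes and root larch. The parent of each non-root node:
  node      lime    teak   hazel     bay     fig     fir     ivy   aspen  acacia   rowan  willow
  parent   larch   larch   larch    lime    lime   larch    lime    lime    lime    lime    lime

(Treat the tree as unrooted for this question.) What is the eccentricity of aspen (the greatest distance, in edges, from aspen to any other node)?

3

Distances from aspen peak at 3, attained at fir (teak, hazel also at distance 3).
aspen–lime–larch–fir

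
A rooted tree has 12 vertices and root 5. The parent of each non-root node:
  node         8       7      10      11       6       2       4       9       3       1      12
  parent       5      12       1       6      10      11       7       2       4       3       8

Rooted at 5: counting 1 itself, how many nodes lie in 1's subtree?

6

The subtree rooted at 1 contains: 1, 10, 6, 11, 2, 9 — 6 nodes.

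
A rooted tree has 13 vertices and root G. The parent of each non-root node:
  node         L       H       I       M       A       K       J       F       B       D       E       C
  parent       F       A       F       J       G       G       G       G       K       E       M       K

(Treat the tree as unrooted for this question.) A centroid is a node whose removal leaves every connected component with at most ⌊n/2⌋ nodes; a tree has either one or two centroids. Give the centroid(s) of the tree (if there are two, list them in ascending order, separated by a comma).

G

If G is removed the pieces have sizes 4, 3, 3, 2, all ≤ ⌊13/2⌋ = 6.
Every other node leaves some component of size > 6, so the centroid is unique.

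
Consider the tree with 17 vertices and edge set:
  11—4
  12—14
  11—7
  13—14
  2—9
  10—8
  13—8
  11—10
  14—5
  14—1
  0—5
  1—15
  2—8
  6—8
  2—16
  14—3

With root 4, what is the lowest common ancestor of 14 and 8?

8

Path 14→root: 14 13 8 10 11 4; path 8→root: 8 10 11 4.
First common node: 8.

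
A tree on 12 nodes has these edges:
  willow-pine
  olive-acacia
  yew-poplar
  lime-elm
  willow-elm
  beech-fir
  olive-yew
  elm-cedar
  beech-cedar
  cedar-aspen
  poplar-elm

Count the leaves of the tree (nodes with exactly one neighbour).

Exactly 5 nodes have a single neighbour: acacia, aspen, fir, lime, pine.

5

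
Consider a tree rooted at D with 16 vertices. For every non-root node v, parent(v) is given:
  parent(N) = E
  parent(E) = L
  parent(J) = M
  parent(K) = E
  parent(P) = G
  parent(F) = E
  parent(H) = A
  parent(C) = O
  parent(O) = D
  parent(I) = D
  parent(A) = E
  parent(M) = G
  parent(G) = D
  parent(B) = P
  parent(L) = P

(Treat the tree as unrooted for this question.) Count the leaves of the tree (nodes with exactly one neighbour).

Exactly 8 nodes have a single neighbour: B, C, F, H, I, J, K, N.

8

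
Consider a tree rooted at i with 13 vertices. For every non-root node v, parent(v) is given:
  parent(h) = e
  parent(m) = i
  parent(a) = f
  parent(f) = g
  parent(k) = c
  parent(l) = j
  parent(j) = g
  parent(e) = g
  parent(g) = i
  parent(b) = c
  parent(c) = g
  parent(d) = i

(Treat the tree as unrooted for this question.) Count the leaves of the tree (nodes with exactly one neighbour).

7

Exactly 7 nodes have a single neighbour: a, b, d, h, k, l, m.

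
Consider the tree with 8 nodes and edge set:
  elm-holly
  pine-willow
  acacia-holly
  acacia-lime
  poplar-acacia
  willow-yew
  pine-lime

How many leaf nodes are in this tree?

The leaves are elm, poplar, yew.
That is 3 leaves.

3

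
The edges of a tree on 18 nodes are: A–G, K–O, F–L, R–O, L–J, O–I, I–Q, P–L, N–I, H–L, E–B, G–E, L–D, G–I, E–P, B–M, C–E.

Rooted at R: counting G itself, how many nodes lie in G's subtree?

12

Descendants of G (including itself): G, E, A, P, C, B, L, M, H, F, D, J. That's 12.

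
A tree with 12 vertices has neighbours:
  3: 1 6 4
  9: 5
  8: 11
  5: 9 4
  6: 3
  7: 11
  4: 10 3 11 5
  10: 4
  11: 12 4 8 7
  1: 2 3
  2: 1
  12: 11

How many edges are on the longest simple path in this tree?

5

BFS from 12 reaches 2 last, at distance 5; BFS from 2 confirms no node is farther.
Path: 12–11–4–3–1–2.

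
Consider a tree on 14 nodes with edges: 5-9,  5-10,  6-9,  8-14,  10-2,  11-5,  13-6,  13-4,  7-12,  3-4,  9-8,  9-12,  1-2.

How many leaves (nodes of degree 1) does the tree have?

Exactly 5 nodes have a single neighbour: 1, 3, 7, 11, 14.

5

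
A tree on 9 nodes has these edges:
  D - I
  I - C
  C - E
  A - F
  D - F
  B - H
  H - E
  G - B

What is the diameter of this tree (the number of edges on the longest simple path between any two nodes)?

Starting from A, a farthest node is G at distance 8.
One longest path: A - F - D - I - C - E - H - B - G.
So the diameter is 8.

8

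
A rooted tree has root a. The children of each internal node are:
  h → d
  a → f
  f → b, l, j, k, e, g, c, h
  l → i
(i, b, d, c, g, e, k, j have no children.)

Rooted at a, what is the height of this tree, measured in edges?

A deepest node is i, reached by a – f – l – i.
That path has 3 edges, so the height is 3.

3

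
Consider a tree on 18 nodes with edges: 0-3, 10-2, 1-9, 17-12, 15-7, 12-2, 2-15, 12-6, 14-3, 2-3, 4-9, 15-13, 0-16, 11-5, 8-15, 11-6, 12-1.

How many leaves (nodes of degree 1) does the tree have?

9

The leaves are 4, 5, 7, 8, 10, 13, 14, 16, 17.
That is 9 leaves.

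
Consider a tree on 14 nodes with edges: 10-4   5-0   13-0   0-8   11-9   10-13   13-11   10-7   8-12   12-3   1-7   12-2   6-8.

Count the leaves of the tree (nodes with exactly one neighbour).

Degree-1 nodes: 1, 2, 3, 4, 5, 6, 9 — 7 of them.

7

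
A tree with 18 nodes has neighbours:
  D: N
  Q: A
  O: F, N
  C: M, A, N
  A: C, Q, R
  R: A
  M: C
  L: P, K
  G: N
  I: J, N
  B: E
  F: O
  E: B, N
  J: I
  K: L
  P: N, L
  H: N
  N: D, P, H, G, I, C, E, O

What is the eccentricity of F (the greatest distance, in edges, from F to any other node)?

A farthest node from F is Q (R, K also at distance 5).
The path F–O–N–C–A–Q has 5 edges.

5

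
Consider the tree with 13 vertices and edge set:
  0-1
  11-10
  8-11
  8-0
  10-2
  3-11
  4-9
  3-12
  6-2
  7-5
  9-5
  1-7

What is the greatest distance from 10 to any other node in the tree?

8

The node farthest from 10 is 4, via 10–11–8–0–1–7–5–9–4 — 8 edges.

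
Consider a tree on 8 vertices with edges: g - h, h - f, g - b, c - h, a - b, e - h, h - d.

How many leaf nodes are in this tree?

Degree-1 nodes: a, c, d, e, f — 5 of them.

5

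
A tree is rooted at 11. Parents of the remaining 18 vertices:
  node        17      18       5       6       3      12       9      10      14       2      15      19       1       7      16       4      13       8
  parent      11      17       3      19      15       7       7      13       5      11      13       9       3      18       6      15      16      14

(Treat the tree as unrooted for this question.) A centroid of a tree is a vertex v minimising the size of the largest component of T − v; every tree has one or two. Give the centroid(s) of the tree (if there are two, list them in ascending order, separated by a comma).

Delete 16: the remaining components have sizes 9, 9. Max 9 ≤ 9, so 16 is a centroid.
No neighbour of 16 does as well, so 16 is the unique centroid.

16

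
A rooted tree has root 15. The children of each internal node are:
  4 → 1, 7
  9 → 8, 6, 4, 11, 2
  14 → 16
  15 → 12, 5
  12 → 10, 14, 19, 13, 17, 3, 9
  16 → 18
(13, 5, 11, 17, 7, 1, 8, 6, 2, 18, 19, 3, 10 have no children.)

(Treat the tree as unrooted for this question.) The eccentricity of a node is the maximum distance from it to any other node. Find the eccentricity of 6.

5

Distances from 6 peak at 5, attained at 18.
6 – 9 – 12 – 14 – 16 – 18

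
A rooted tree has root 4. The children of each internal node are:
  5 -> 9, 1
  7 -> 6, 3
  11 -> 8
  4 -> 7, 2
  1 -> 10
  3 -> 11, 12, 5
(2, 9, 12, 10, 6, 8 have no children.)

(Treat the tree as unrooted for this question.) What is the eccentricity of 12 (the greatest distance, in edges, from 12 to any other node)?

The node farthest from 12 is 2 (10 also at distance 4), via 12 – 3 – 7 – 4 – 2 — 4 edges.

4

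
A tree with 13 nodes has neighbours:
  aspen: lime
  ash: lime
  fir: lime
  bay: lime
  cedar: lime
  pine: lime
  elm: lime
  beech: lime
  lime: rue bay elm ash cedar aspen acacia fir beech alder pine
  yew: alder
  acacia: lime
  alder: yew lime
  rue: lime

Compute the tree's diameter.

3

Starting from yew, a farthest node is aspen at distance 3.
One longest path: yew–alder–lime–aspen.
So the diameter is 3.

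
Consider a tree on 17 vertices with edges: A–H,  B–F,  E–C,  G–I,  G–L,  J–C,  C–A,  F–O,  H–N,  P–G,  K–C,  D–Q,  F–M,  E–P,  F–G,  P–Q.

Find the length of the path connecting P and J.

3

Walking from P: P - E - C - J. Length 3.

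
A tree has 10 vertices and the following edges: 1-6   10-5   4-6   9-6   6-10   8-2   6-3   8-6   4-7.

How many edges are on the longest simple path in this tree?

4

BFS from 2 reaches 5 last, at distance 4; BFS from 5 confirms no node is farther.
Path: 2 - 8 - 6 - 10 - 5.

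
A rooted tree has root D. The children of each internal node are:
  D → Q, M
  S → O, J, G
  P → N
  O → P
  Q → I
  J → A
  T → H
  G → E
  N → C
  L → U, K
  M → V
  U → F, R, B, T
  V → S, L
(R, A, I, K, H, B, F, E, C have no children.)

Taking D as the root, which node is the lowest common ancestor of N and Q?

D

Path N→root: N P O S V M D; path Q→root: Q D.
First common node: D.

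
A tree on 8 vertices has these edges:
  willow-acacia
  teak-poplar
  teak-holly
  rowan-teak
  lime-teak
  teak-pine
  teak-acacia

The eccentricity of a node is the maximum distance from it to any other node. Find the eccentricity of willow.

Distances from willow peak at 3, attained at lime (rowan, holly, pine, poplar also at distance 3).
willow – acacia – teak – lime

3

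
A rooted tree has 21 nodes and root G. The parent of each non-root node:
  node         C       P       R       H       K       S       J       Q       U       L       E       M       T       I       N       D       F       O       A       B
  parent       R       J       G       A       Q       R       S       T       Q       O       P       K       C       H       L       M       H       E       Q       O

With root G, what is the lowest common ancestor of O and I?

R

Ancestors of O (toward the root): O, E, P, J, S, R, G.
Ancestors of I: I, H, A, Q, T, C, R, G.
The deepest node appearing in both lists is R.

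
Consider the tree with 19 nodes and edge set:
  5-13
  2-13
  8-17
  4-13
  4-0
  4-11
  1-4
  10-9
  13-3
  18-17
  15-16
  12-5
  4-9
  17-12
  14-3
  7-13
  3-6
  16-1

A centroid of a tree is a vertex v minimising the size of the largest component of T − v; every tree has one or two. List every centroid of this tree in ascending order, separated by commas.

13

If 13 is removed the pieces have sizes 8, 5, 3, 1, 1, all ≤ ⌊19/2⌋ = 9.
No neighbour of 13 does as well, so 13 is the unique centroid.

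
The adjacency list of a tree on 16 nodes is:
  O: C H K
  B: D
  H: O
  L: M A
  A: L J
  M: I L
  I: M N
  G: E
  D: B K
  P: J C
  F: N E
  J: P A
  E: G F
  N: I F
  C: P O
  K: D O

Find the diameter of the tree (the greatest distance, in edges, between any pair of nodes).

14

BFS from B reaches G last, at distance 14; BFS from G confirms no node is farther.
Path: B – D – K – O – C – P – J – A – L – M – I – N – F – E – G.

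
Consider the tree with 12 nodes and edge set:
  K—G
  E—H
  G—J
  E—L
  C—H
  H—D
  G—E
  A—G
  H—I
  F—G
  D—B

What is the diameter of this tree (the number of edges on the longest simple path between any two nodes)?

5

BFS from B reaches F last, at distance 5; BFS from F confirms no node is farther.
Path: B-D-H-E-G-F.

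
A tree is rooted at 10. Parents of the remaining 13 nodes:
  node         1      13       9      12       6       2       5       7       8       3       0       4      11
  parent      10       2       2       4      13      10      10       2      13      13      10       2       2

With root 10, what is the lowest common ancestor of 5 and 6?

10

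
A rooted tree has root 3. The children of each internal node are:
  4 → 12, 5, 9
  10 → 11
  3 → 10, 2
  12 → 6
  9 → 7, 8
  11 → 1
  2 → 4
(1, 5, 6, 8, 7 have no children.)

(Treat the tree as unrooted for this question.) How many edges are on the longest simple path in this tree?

Starting from 1, a farthest node is 6 at distance 7.
One longest path: 1-11-10-3-2-4-12-6.
So the diameter is 7.

7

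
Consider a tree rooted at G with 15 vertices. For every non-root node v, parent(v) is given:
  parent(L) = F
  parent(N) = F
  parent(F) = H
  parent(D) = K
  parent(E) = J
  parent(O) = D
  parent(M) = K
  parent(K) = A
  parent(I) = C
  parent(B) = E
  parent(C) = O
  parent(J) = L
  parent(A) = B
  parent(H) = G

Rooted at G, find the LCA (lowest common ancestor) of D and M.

K

Ancestors of D (toward the root): D, K, A, B, E, J, L, F, H, G.
Ancestors of M: M, K, A, B, E, J, L, F, H, G.
The deepest node appearing in both lists is K.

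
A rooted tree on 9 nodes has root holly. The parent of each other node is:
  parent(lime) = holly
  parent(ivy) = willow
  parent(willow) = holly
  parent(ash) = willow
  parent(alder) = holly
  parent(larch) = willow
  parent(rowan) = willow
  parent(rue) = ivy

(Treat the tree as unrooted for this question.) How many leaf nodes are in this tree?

Degree-1 nodes: alder, ash, larch, lime, rowan, rue — 6 of them.

6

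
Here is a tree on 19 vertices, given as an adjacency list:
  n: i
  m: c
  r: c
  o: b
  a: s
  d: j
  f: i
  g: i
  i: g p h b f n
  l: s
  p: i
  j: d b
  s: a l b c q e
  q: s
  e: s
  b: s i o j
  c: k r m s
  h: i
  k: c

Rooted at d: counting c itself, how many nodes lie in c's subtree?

Descendants of c (including itself): c, k, r, m. That's 4.

4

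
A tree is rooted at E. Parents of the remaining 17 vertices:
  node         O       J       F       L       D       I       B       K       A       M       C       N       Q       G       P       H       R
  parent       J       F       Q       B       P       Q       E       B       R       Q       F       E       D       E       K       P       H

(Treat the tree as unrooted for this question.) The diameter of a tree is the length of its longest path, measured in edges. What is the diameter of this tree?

BFS from O reaches N last, at distance 9; BFS from N confirms no node is farther.
Path: O – J – F – Q – D – P – K – B – E – N.

9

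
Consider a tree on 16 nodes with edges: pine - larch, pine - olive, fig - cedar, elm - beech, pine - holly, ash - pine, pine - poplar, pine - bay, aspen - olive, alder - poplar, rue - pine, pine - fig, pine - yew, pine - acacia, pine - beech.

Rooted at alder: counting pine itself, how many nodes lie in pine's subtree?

14

pine's subtree: {pine, larch, fig, rue, olive, beech, acacia, ash, holly, bay, yew, cedar, aspen, elm}, size 14.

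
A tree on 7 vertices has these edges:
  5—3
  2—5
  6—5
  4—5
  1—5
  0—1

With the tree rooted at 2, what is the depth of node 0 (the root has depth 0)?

3

2 – 5 – 1 – 0 — 3 edges.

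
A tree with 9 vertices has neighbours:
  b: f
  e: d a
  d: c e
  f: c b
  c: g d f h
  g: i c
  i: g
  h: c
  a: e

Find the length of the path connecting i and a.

5

i–g–c–d–e–a: 5 edges.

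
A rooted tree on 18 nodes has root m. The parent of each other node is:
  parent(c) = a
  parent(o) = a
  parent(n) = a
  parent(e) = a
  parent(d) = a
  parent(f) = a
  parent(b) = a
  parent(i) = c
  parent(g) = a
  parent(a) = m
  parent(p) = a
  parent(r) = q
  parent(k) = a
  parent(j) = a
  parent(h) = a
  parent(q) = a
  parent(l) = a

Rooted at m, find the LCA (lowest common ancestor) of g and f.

Ancestors of g (toward the root): g, a, m.
Ancestors of f: f, a, m.
The deepest node appearing in both lists is a.

a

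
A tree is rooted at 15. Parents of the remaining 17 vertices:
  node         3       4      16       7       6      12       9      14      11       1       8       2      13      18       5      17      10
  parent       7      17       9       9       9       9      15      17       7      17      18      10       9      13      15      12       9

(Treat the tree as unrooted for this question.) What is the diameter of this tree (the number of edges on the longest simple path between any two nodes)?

6

A longest path is 8 – 18 – 13 – 9 – 12 – 17 – 1, with 6 edges.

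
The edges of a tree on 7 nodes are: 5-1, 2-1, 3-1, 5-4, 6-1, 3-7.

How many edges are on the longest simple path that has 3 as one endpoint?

A farthest node from 3 is 4.
The path 3-1-5-4 has 3 edges.

3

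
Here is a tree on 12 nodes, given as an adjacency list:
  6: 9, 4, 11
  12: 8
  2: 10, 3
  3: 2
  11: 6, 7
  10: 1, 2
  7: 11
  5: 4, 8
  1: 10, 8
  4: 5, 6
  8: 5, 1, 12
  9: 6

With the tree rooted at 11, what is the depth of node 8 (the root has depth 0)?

11 – 6 – 4 – 5 – 8 — 4 edges.

4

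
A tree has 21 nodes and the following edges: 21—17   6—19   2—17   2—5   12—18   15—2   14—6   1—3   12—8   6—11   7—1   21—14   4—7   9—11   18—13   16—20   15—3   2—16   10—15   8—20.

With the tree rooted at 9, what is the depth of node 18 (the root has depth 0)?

11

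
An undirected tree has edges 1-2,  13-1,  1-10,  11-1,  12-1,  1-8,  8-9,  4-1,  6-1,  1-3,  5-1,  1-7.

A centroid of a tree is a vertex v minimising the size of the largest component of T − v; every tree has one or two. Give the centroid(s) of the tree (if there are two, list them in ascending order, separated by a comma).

1

Delete 1: the remaining components have sizes 2, 1, 1, 1, 1, 1, 1, 1, 1, 1, 1. Max 2 ≤ 6, so 1 is a centroid.
Every other node leaves some component of size > 6, so the centroid is unique.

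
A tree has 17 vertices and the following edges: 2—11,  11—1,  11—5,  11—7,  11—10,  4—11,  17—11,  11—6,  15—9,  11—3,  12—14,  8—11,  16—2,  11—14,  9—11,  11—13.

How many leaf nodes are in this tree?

Degree-1 nodes: 1, 3, 4, 5, 6, 7, 8, 10, 12, 13, 15, 16, 17 — 13 of them.

13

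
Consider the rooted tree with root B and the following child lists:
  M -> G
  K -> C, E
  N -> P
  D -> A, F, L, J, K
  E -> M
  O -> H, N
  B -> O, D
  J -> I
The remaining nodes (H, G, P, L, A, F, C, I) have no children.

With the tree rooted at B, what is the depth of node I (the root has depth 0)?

B–D–J–I — 3 edges.

3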